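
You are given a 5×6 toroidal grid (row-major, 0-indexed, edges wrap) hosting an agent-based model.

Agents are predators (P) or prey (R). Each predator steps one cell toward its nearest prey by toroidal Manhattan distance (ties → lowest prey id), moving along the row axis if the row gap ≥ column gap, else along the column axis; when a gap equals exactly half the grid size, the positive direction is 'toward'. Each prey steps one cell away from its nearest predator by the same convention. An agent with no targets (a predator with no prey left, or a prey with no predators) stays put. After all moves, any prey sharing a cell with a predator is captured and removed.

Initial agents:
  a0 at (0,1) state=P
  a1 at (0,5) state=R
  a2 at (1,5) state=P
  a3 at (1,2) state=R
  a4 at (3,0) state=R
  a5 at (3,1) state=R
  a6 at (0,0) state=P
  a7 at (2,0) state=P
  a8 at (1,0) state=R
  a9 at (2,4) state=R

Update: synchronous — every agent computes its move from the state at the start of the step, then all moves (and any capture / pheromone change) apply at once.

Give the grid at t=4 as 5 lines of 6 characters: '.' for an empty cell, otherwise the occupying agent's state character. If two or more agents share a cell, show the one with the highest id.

t=1: a0@(0,0):P a1@(4,5):R a2@(0,5):P a3@(2,2):R a4@(4,0):R a5@(2,1):R a6@(0,5):P a7@(3,0):P a8@(1,1):R a9@(3,4):R
t=2: a0@(4,0):P a1@(3,5):R a2@(4,5):P a3@(2,3):R a4@(3,0):R a5@(1,1):R a6@(4,5):P a7@(4,0):P a8@(2,1):R a9@(3,3):R
t=3: a0@(3,0):P a1@(2,5):R a2@(3,5):P a3@(1,3):R a4@(2,0):R a5@(2,1):R a6@(3,5):P a7@(3,0):P a8@(1,1):R a9@(3,2):R
t=4: a0@(2,0):P a1@(1,5):R a2@(2,5):P a3@(0,3):R a4@(1,0):R a5@(1,1):R a6@(2,5):P a7@(2,0):P a8@(0,1):R a9@(3,3):R

.R.R..
RR...R
P....P
...R..
......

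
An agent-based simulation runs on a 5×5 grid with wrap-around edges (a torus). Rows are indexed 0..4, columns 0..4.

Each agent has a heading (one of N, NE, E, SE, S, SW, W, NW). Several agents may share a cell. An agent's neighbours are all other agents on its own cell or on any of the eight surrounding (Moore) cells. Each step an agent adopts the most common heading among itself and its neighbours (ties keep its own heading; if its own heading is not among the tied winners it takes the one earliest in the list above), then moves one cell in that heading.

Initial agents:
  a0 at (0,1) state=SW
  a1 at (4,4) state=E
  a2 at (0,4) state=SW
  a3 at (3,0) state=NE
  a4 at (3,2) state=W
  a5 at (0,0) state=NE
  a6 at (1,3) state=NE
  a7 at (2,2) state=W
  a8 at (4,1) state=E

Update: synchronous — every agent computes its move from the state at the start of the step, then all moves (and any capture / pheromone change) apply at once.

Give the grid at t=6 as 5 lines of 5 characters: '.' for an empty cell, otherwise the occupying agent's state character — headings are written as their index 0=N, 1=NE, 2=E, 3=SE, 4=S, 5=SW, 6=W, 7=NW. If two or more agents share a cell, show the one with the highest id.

.1..1
.....
.1...
11...
1.1..

t=1: a0@(1,0):SW a1@(3,0):NE a2@(4,0):NE a3@(3,1):E a4@(3,1):W a5@(0,1):E a6@(0,4):NE a7@(2,1):W a8@(3,2):NE
t=2: a0@(2,4):SW a1@(2,1):NE a2@(3,1):NE a3@(2,2):NE a4@(2,2):NE a5@(0,2):E a6@(4,0):NE a7@(2,0):W a8@(3,1):W
t=3: a0@(3,3):SW a1@(1,2):NE a2@(2,2):NE a3@(1,3):NE a4@(1,3):NE a5@(0,3):E a6@(3,1):NE a7@(2,4):W a8@(2,2):NE
t=4: a0@(2,4):NE a1@(0,3):NE a2@(1,3):NE a3@(0,4):NE a4@(0,4):NE a5@(4,4):NE a6@(2,2):NE a7@(1,0):NE a8@(1,3):NE
t=5: a0@(1,0):NE a1@(4,4):NE a2@(0,4):NE a3@(4,0):NE a4@(4,0):NE a5@(3,0):NE a6@(1,3):NE a7@(0,1):NE a8@(0,4):NE
t=6: a0@(0,1):NE a1@(3,0):NE a2@(4,0):NE a3@(3,1):NE a4@(3,1):NE a5@(2,1):NE a6@(0,4):NE a7@(4,2):NE a8@(4,0):NE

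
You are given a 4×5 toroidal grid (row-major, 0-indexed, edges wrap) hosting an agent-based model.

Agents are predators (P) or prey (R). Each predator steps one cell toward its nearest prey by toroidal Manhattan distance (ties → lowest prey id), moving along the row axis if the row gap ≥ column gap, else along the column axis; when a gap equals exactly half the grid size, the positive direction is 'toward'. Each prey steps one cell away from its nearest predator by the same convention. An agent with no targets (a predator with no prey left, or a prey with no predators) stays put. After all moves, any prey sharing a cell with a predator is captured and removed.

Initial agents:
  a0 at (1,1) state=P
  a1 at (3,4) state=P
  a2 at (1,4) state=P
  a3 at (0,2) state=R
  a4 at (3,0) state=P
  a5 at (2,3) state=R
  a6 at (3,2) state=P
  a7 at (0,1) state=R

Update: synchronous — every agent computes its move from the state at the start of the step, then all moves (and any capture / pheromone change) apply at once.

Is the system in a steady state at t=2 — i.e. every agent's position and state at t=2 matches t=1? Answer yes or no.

no

t=1: a0@(0,1):P a1@(2,4):P a2@(2,4):P a3@(1,2):R a4@(0,0):P a5@(1,3):R a6@(0,2):P a7@(3,1):R
t=2: a0@(3,1):P a1@(1,4):P a2@(1,4):P a3@(2,2):R a4@(3,0):P a5@(0,3):R a6@(1,2):P a7@(2,1):R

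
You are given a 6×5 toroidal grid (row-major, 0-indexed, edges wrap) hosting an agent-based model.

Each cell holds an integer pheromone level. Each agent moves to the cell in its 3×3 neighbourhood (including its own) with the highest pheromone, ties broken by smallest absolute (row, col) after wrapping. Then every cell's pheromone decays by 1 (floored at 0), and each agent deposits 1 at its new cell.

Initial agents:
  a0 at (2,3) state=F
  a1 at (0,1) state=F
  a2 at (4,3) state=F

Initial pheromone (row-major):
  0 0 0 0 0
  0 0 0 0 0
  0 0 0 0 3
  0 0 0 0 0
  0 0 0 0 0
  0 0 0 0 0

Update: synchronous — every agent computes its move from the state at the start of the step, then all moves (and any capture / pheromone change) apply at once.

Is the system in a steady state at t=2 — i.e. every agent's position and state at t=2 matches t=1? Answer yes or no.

yes

t=1: a0@(2,4) a1@(0,0) a2@(3,2) | pheromone: 1 0 0 0 0 / 0 0 0 0 0 / 0 0 0 0 3 / 0 0 1 0 0 / 0 0 0 0 0 / 0 0 0 0 0
t=2: (unchanged — steady state)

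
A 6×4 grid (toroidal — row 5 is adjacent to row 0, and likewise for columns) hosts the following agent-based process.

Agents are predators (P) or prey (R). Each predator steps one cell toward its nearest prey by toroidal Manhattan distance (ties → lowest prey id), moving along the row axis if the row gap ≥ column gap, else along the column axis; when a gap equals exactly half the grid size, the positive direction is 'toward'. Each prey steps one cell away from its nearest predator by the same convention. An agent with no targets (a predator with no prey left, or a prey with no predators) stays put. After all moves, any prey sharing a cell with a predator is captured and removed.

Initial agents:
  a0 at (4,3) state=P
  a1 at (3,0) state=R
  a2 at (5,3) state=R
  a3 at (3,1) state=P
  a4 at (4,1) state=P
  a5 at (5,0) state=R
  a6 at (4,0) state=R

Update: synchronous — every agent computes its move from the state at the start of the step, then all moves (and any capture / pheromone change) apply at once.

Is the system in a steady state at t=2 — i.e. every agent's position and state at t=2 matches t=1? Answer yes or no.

no

t=1: a0@(5,3):P a1@(3,3):R a2@(0,3):R a3@(3,0):P a4@(4,0):P a5@(0,0):R a6@(4,1):R
t=2: a0@(0,3):P a1@(3,2):R a2@(1,3):R a3@(3,3):P a4@(4,1):P a5@(1,0):R a6@(4,2):R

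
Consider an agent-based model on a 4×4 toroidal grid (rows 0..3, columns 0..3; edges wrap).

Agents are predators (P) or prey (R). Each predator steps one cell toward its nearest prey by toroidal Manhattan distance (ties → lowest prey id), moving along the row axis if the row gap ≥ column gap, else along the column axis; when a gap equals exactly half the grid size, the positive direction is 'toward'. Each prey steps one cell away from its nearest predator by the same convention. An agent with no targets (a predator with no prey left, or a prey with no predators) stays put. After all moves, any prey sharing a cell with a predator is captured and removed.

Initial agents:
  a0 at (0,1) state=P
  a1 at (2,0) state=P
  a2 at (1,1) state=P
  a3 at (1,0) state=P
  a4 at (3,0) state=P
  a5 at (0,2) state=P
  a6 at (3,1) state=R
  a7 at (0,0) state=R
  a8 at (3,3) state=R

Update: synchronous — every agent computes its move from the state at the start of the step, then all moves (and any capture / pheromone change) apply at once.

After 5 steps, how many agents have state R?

0

t=1: a0@(3,1):P a1@(3,0):P a2@(2,1):P a3@(0,0):P a4@(3,1):P a5@(3,2):P a7@(0,3):R
t=2: a0@(3,2):P a1@(0,0):P a2@(3,1):P a3@(0,3):P a4@(3,2):P a5@(0,2):P
t=3: (unchanged — steady state)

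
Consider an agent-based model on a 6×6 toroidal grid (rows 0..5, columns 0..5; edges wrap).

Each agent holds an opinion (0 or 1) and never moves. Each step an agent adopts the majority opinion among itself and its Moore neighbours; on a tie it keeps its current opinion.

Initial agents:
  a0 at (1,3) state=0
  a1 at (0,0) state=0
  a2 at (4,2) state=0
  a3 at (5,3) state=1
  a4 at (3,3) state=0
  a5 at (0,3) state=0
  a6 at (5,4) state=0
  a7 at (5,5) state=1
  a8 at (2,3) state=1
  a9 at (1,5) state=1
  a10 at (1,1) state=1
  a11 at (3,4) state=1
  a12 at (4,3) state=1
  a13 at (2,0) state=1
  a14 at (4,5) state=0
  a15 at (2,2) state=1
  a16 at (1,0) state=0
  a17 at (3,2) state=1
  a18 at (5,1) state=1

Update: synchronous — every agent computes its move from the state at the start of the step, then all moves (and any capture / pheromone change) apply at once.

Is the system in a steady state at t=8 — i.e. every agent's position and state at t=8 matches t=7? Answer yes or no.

t=1: a0@(1,3):0 a1@(0,0):1 a2@(4,2):1 a3@(5,3):0 a4@(3,3):1 a5@(0,3):0 a6@(5,4):0 a7@(5,5):0 a8@(2,3):1 a9@(1,5):1 a10@(1,1):1 a11@(3,4):1 a12@(4,3):1 a13@(2,0):1 a14@(4,5):0 a15@(2,2):1 a16@(1,0):1 a17@(3,2):1 a18@(5,1):0
t=2: a0@(1,3):0 a1@(0,0):1 a2@(4,2):1 a3@(5,3):0 a4@(3,3):1 a5@(0,3):0 a6@(5,4):0 a7@(5,5):0 a8@(2,3):1 a9@(1,5):1 a10@(1,1):1 a11@(3,4):1 a12@(4,3):1 a13@(2,0):1 a14@(4,5):0 a15@(2,2):1 a16@(1,0):1 a17@(3,2):1 a18@(5,1):1
t=3: (unchanged — steady state)

yes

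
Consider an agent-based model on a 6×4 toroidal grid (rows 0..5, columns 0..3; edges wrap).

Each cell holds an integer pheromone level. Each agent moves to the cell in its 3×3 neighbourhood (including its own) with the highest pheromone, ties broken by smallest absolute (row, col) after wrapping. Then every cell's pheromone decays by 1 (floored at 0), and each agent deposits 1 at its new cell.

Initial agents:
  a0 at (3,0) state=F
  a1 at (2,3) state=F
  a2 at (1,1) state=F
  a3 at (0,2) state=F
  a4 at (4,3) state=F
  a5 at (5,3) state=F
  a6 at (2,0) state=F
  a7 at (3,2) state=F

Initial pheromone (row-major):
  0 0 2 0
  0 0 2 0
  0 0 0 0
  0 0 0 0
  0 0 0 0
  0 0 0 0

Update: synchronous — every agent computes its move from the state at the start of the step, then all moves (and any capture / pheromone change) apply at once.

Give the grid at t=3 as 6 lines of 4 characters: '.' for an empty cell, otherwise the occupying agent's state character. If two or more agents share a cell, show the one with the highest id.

t=1: a0@(2,0) a1@(1,2) a2@(0,2) a3@(0,2) a4@(3,0) a5@(0,2) a6@(1,0) a7@(2,1) | pheromone: 0 0 4 0 / 1 0 2 0 / 1 1 0 0 / 1 0 0 0 / 0 0 0 0 / 0 0 0 0
t=2: a0@(1,0) a1@(0,2) a2@(0,2) a3@(0,2) a4@(2,0) a5@(0,2) a6@(1,0) a7@(1,2) | pheromone: 0 0 7 0 / 2 0 2 0 / 1 0 0 0 / 0 0 0 0 / 0 0 0 0 / 0 0 0 0
t=3: a0@(1,0) a1@(0,2) a2@(0,2) a3@(0,2) a4@(1,0) a5@(0,2) a6@(1,0) a7@(0,2) | pheromone: 0 0 11 0 / 4 0 1 0 / 0 0 0 0 / 0 0 0 0 / 0 0 0 0 / 0 0 0 0

..F.
F...
....
....
....
....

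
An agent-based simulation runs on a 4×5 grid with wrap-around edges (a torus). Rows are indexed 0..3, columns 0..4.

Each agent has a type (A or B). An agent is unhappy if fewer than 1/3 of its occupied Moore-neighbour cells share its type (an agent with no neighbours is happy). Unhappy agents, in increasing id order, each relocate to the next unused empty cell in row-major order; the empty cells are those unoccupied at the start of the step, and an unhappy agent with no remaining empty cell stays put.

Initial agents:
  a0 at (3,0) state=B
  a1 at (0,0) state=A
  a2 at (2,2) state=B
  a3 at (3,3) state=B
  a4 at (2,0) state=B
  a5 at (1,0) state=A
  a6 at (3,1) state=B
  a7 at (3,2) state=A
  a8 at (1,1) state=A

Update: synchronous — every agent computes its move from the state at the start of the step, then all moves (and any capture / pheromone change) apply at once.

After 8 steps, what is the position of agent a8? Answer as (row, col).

t=1: a0@(3,0):B a1@(0,0):A a2@(2,2):B a3@(3,3):B a4@(2,0):B a5@(1,0):A a6@(3,1):B a7@(0,1):A a8@(1,1):A
t=2: (unchanged — steady state)

(1, 1)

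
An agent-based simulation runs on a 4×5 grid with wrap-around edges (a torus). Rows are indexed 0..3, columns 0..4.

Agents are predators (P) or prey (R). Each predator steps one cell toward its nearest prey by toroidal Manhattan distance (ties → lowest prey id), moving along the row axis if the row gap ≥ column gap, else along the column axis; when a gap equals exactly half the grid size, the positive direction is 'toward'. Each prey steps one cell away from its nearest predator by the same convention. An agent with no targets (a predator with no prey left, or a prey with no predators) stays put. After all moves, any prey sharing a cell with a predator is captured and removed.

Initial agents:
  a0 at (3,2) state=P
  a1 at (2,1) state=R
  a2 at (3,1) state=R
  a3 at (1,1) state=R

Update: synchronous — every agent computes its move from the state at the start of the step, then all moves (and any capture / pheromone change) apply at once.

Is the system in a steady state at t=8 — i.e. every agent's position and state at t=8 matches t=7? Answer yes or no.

t=1: a0@(3,1):P a1@(1,1):R a2@(3,0):R a3@(0,1):R
t=2: a0@(3,0):P a1@(0,1):R a2@(3,4):R a3@(1,1):R
t=3: a0@(3,4):P a1@(1,1):R a2@(3,3):R a3@(0,1):R
t=4: a0@(3,3):P a1@(0,1):R a2@(3,2):R a3@(0,2):R
t=5: a0@(3,2):P a1@(0,0):R a2@(3,1):R a3@(1,2):R
t=6: a0@(3,1):P a1@(0,4):R a2@(3,0):R a3@(0,2):R
t=7: a0@(3,0):P a1@(0,3):R a2@(3,4):R a3@(1,2):R
t=8: a0@(3,4):P a1@(0,2):R a2@(3,3):R a3@(0,2):R

no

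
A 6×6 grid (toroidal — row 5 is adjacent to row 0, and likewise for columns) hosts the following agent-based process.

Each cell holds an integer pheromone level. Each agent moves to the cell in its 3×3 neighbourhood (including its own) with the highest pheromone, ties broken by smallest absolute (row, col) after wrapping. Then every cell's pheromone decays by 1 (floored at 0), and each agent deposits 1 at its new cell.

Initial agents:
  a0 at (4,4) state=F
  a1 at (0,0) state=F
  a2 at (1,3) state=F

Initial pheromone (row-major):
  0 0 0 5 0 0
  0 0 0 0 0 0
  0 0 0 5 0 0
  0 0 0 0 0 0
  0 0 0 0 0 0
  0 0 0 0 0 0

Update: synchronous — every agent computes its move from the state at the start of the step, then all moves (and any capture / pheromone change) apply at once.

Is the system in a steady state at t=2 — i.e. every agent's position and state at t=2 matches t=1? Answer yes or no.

no

t=1: a0@(3,3) a1@(0,0) a2@(0,3) | pheromone: 1 0 0 5 0 0 / 0 0 0 0 0 0 / 0 0 0 4 0 0 / 0 0 0 1 0 0 / 0 0 0 0 0 0 / 0 0 0 0 0 0
t=2: a0@(2,3) a1@(0,0) a2@(0,3) | pheromone: 1 0 0 5 0 0 / 0 0 0 0 0 0 / 0 0 0 4 0 0 / 0 0 0 0 0 0 / 0 0 0 0 0 0 / 0 0 0 0 0 0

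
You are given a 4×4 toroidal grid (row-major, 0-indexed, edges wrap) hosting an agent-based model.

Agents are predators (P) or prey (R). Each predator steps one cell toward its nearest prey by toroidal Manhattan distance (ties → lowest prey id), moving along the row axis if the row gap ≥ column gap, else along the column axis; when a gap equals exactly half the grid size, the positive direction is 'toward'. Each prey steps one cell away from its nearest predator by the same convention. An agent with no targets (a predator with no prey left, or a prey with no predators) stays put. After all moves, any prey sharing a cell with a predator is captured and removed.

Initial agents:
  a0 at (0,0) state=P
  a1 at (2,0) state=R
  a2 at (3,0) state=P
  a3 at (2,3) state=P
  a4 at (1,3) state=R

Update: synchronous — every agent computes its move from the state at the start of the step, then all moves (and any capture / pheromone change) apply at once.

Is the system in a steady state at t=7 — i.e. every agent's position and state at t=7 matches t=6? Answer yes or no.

t=1: a0@(1,0):P a2@(2,0):P a3@(2,0):P a4@(0,3):R
t=2: a0@(0,0):P a2@(3,0):P a3@(3,0):P a4@(3,3):R
t=3: a0@(3,0):P a2@(3,3):P a3@(3,3):P a4@(3,2):R
t=4: a0@(3,1):P a2@(3,2):P a3@(3,2):P
t=5: (unchanged — steady state)

yes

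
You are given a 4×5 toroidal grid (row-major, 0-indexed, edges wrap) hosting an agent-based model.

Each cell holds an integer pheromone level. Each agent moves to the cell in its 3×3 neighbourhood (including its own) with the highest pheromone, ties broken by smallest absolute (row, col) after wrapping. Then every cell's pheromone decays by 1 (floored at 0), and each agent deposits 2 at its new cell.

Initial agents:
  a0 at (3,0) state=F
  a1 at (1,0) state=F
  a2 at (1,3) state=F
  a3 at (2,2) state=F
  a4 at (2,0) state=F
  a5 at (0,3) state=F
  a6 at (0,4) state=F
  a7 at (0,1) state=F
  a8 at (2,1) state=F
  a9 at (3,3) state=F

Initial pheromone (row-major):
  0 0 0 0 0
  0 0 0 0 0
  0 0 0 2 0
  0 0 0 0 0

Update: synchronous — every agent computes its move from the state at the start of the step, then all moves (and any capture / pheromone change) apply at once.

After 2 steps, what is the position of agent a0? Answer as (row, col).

(0, 0)

t=1: a0@(0,0) a1@(0,0) a2@(2,3) a3@(2,3) a4@(1,0) a5@(0,2) a6@(0,0) a7@(0,0) a8@(1,0) a9@(2,3) | pheromone: 8 0 2 0 0 / 4 0 0 0 0 / 0 0 0 7 0 / 0 0 0 0 0
t=2: a0@(0,0) a1@(0,0) a2@(2,3) a3@(2,3) a4@(0,0) a5@(0,2) a6@(0,0) a7@(0,0) a8@(0,0) a9@(2,3) | pheromone: 19 0 3 0 0 / 3 0 0 0 0 / 0 0 0 12 0 / 0 0 0 0 0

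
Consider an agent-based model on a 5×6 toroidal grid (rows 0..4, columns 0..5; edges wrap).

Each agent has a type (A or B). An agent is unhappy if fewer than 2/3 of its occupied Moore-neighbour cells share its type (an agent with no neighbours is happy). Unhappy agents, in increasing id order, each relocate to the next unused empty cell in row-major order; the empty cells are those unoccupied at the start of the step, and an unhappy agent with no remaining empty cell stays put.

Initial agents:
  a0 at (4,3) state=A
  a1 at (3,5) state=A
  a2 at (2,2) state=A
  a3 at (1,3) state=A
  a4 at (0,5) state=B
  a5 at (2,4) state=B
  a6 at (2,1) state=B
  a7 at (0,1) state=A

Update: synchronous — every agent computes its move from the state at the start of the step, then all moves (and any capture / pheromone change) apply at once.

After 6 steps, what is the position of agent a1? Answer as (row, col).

(1, 1)

t=1: a0@(4,3):A a1@(0,0):A a2@(0,2):A a3@(0,3):A a4@(0,5):B a5@(0,4):B a6@(1,0):B a7@(0,1):A
t=2: a0@(4,3):A a1@(1,1):A a2@(0,2):A a3@(0,3):A a4@(0,5):B a5@(1,2):B a6@(1,3):B a7@(0,1):A
t=3: a0@(4,3):A a1@(1,1):A a2@(0,2):A a3@(0,0):A a4@(0,5):B a5@(0,4):B a6@(1,0):B a7@(0,1):A
t=4: a0@(0,3):A a1@(1,1):A a2@(0,2):A a3@(1,2):A a4@(0,5):B a5@(1,3):B a6@(1,4):B a7@(0,1):A
t=5: a0@(0,0):A a1@(1,1):A a2@(0,2):A a3@(1,2):A a4@(0,5):B a5@(0,4):B a6@(1,4):B a7@(0,1):A
t=6: (unchanged — steady state)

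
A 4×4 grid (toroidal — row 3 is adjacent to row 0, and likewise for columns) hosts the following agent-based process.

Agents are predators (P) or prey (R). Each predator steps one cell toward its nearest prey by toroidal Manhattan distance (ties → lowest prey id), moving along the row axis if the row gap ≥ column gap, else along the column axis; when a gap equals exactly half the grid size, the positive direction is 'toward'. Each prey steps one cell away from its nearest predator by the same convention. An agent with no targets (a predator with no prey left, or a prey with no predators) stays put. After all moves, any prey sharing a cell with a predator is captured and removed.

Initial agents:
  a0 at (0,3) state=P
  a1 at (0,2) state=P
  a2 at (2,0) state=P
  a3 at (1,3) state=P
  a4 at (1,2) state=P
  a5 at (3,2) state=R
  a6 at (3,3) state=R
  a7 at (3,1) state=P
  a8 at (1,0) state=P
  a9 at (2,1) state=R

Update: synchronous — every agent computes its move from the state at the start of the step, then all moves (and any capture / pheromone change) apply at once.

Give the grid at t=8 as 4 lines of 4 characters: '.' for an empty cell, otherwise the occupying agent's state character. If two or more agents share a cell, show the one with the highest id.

t=1: a0@(3,3):P a1@(3,2):P a2@(2,1):P a3@(2,3):P a4@(2,2):P a7@(3,2):P a8@(2,0):P
t=2: (unchanged — steady state)

....
....
PPPP
..PP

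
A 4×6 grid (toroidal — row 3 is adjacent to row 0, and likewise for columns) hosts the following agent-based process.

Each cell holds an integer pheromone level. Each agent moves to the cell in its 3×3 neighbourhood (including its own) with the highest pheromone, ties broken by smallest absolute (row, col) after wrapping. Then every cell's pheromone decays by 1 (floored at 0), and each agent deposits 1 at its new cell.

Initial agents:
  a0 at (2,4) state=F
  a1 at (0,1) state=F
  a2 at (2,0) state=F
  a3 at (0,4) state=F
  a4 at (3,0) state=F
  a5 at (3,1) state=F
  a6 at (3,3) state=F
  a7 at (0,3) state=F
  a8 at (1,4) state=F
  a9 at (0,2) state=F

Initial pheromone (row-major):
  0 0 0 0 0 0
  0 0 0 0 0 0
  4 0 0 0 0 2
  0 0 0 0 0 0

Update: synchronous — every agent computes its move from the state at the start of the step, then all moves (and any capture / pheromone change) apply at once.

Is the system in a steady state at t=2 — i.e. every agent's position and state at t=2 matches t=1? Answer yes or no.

t=1: a0@(2,5) a1@(0,0) a2@(2,0) a3@(0,3) a4@(2,0) a5@(2,0) a6@(0,2) a7@(0,2) a8@(2,5) a9@(0,1) | pheromone: 1 1 2 1 0 0 / 0 0 0 0 0 0 / 6 0 0 0 0 3 / 0 0 0 0 0 0
t=2: a0@(2,0) a1@(0,0) a2@(2,0) a3@(0,2) a4@(2,0) a5@(2,0) a6@(0,2) a7@(0,2) a8@(2,0) a9@(0,2) | pheromone: 1 0 5 0 0 0 / 0 0 0 0 0 0 / 10 0 0 0 0 2 / 0 0 0 0 0 0

no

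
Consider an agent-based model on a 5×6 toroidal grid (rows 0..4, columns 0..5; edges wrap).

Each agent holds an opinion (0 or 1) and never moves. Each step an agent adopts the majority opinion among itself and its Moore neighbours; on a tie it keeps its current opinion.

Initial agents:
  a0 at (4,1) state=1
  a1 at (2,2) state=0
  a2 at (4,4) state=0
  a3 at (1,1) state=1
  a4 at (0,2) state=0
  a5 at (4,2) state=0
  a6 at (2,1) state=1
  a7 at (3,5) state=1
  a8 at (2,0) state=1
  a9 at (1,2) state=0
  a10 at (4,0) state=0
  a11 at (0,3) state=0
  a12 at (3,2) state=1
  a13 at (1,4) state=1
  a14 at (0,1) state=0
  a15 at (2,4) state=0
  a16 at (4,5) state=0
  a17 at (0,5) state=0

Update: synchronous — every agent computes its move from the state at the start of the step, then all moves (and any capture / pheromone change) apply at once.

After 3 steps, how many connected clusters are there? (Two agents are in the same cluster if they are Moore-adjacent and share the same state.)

2

t=1: a0@(4,1):0 a1@(2,2):1 a2@(4,4):0 a3@(1,1):0 a4@(0,2):0 a5@(4,2):0 a6@(2,1):1 a7@(3,5):0 a8@(2,0):1 a9@(1,2):0 a10@(4,0):0 a11@(0,3):0 a12@(3,2):1 a13@(1,4):0 a14@(0,1):0 a15@(2,4):1 a16@(4,5):0 a17@(0,5):0
t=2: a0@(4,1):0 a1@(2,2):1 a2@(4,4):0 a3@(1,1):0 a4@(0,2):0 a5@(4,2):0 a6@(2,1):1 a7@(3,5):0 a8@(2,0):1 a9@(1,2):0 a10@(4,0):0 a11@(0,3):0 a12@(3,2):1 a13@(1,4):0 a14@(0,1):0 a15@(2,4):0 a16@(4,5):0 a17@(0,5):0
t=3: (unchanged — steady state)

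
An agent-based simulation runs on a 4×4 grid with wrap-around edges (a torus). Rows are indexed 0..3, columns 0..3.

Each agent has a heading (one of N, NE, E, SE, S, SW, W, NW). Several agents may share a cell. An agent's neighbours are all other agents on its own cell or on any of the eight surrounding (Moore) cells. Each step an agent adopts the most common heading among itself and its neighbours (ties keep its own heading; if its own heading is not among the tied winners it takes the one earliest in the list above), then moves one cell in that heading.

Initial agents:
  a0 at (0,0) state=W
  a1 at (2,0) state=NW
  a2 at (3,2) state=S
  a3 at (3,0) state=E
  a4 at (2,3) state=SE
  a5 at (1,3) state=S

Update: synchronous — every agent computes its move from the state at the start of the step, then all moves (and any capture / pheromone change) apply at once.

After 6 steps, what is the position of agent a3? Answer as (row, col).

(3, 2)

t=1: a0@(0,3):W a1@(1,3):NW a2@(0,2):S a3@(3,1):E a4@(3,3):S a5@(2,3):S
t=2: a0@(1,3):S a1@(2,3):S a2@(1,2):S a3@(3,2):E a4@(0,3):S a5@(3,3):S
t=3: a0@(2,3):S a1@(3,3):S a2@(2,2):S a3@(0,2):S a4@(1,3):S a5@(0,3):S
t=4: a0@(3,3):S a1@(0,3):S a2@(3,2):S a3@(1,2):S a4@(2,3):S a5@(1,3):S
t=5: a0@(0,3):S a1@(1,3):S a2@(0,2):S a3@(2,2):S a4@(3,3):S a5@(2,3):S
t=6: a0@(1,3):S a1@(2,3):S a2@(1,2):S a3@(3,2):S a4@(0,3):S a5@(3,3):S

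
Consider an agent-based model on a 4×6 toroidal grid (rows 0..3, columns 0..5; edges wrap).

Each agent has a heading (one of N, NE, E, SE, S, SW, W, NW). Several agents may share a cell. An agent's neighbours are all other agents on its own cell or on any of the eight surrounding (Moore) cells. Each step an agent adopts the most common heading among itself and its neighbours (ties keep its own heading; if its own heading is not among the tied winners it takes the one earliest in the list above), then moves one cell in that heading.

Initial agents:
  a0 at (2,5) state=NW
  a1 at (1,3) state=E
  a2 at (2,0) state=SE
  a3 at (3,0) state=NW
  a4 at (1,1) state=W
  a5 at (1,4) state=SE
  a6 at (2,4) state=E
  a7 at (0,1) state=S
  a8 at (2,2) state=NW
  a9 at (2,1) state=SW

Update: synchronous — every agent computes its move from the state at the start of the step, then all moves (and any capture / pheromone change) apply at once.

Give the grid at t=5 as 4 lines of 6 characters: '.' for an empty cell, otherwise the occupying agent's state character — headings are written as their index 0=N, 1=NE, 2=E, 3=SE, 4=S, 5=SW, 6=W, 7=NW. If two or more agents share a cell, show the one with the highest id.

t=1: a0@(1,4):NW a1@(1,4):E a2@(1,5):NW a3@(2,5):NW a4@(1,0):W a5@(1,5):E a6@(2,5):E a7@(1,1):S a8@(1,1):NW a9@(1,0):NW
t=2: a0@(0,3):NW a1@(1,5):E a2@(0,4):NW a3@(1,4):NW a4@(0,5):NW a5@(0,4):NW a6@(1,4):NW a7@(0,0):NW a8@(0,0):NW a9@(0,5):NW
t=3: a0@(3,2):NW a1@(0,4):NW a2@(3,3):NW a3@(0,3):NW a4@(3,4):NW a5@(3,3):NW a6@(0,3):NW a7@(3,5):NW a8@(3,5):NW a9@(3,4):NW
t=4: a0@(2,1):NW a1@(3,3):NW a2@(2,2):NW a3@(3,2):NW a4@(2,3):NW a5@(2,2):NW a6@(3,2):NW a7@(2,4):NW a8@(2,4):NW a9@(2,3):NW
t=5: a0@(1,0):NW a1@(2,2):NW a2@(1,1):NW a3@(2,1):NW a4@(1,2):NW a5@(1,1):NW a6@(2,1):NW a7@(1,3):NW a8@(1,3):NW a9@(1,2):NW

......
7777..
.77...
......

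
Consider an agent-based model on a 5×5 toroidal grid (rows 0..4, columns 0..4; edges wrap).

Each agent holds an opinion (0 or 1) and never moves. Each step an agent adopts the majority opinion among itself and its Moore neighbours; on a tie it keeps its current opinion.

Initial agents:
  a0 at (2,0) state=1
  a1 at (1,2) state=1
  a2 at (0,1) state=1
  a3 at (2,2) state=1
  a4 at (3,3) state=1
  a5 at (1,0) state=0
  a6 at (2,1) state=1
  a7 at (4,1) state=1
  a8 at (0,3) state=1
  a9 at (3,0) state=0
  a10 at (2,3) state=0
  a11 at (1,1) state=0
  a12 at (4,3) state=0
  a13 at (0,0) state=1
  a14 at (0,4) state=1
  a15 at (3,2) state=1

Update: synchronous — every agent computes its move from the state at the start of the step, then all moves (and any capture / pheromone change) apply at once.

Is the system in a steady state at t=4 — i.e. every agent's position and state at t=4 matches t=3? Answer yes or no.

t=1: a0@(2,0):0 a1@(1,2):1 a2@(0,1):1 a3@(2,2):1 a4@(3,3):1 a5@(1,0):1 a6@(2,1):1 a7@(4,1):1 a8@(0,3):1 a9@(3,0):1 a10@(2,3):1 a11@(1,1):1 a12@(4,3):1 a13@(0,0):1 a14@(0,4):1 a15@(3,2):1
t=2: a0@(2,0):1 a1@(1,2):1 a2@(0,1):1 a3@(2,2):1 a4@(3,3):1 a5@(1,0):1 a6@(2,1):1 a7@(4,1):1 a8@(0,3):1 a9@(3,0):1 a10@(2,3):1 a11@(1,1):1 a12@(4,3):1 a13@(0,0):1 a14@(0,4):1 a15@(3,2):1
t=3: (unchanged — steady state)

yes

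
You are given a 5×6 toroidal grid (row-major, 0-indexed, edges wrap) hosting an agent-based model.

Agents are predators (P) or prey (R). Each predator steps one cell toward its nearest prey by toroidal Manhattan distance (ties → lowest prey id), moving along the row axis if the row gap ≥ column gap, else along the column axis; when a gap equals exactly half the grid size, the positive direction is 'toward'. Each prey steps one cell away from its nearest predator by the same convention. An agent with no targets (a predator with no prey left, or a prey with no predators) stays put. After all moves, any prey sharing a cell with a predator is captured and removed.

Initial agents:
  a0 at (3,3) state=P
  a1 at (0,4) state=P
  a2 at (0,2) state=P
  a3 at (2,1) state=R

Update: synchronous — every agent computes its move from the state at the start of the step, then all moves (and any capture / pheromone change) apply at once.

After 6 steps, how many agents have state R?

t=1: a0@(3,2):P a1@(0,5):P a2@(1,2):P a3@(2,0):R
t=2: a0@(3,1):P a1@(1,5):P a2@(1,1):P a3@(2,5):R
t=3: a0@(3,0):P a1@(2,5):P a2@(1,0):P a3@(3,5):R
t=4: a0@(3,5):P a1@(3,5):P a2@(2,0):P a3@(3,4):R
t=5: a0@(3,4):P a1@(3,4):P a2@(2,5):P a3@(3,3):R
t=6: a0@(3,3):P a1@(3,3):P a2@(2,4):P a3@(3,2):R

1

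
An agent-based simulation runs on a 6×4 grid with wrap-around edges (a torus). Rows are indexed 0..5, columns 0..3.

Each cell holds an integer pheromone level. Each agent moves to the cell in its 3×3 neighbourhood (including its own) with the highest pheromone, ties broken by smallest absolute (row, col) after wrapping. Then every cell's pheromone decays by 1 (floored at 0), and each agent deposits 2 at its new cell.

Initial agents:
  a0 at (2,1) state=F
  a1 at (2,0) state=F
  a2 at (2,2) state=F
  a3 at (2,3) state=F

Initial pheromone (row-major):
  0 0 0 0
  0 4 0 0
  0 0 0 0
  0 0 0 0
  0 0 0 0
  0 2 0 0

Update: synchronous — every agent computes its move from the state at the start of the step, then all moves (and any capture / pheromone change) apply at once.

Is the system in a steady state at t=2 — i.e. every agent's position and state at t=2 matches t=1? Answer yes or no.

t=1: a0@(1,1) a1@(1,1) a2@(1,1) a3@(1,0) | pheromone: 0 0 0 0 / 2 9 0 0 / 0 0 0 0 / 0 0 0 0 / 0 0 0 0 / 0 1 0 0
t=2: a0@(1,1) a1@(1,1) a2@(1,1) a3@(1,1) | pheromone: 0 0 0 0 / 1 16 0 0 / 0 0 0 0 / 0 0 0 0 / 0 0 0 0 / 0 0 0 0

no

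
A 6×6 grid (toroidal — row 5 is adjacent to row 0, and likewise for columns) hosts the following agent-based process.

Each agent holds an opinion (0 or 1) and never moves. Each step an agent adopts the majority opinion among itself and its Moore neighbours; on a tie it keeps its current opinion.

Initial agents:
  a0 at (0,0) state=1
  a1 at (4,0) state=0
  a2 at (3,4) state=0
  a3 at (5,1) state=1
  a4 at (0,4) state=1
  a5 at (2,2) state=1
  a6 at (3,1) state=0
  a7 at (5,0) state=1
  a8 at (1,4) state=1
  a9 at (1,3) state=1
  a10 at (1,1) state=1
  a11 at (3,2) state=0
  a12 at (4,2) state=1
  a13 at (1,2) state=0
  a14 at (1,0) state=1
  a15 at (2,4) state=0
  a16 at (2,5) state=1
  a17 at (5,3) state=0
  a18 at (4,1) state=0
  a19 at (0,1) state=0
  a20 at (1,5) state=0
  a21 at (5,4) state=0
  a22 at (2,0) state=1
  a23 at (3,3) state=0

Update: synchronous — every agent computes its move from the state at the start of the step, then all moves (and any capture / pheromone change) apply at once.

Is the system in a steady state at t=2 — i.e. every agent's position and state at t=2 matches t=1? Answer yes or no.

t=1: a0@(0,0):1 a1@(4,0):0 a2@(3,4):0 a3@(5,1):1 a4@(0,4):1 a5@(2,2):0 a6@(3,1):0 a7@(5,0):1 a8@(1,4):1 a9@(1,3):1 a10@(1,1):1 a11@(3,2):0 a12@(4,2):0 a13@(1,2):1 a14@(1,0):1 a15@(2,4):0 a16@(2,5):1 a17@(5,3):0 a18@(4,1):0 a19@(0,1):1 a20@(1,5):1 a21@(5,4):0 a22@(2,0):1 a23@(3,3):0
t=2: a0@(0,0):1 a1@(4,0):0 a2@(3,4):0 a3@(5,1):1 a4@(0,4):1 a5@(2,2):0 a6@(3,1):0 a7@(5,0):1 a8@(1,4):1 a9@(1,3):1 a10@(1,1):1 a11@(3,2):0 a12@(4,2):0 a13@(1,2):1 a14@(1,0):1 a15@(2,4):1 a16@(2,5):1 a17@(5,3):0 a18@(4,1):0 a19@(0,1):1 a20@(1,5):1 a21@(5,4):0 a22@(2,0):1 a23@(3,3):0

no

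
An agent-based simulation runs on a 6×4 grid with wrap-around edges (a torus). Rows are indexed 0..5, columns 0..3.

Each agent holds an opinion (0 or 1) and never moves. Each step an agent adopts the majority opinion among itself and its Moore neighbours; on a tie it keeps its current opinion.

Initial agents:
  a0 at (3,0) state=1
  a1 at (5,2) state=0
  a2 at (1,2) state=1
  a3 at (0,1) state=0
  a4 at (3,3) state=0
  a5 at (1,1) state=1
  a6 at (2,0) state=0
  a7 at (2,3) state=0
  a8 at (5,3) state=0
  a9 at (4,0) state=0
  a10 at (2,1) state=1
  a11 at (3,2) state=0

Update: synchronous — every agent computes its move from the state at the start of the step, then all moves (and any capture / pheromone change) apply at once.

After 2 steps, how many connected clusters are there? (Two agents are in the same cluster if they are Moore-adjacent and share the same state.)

t=1: a0@(3,0):0 a1@(5,2):0 a2@(1,2):1 a3@(0,1):0 a4@(3,3):0 a5@(1,1):1 a6@(2,0):0 a7@(2,3):0 a8@(5,3):0 a9@(4,0):0 a10@(2,1):1 a11@(3,2):0
t=2: (unchanged — steady state)

2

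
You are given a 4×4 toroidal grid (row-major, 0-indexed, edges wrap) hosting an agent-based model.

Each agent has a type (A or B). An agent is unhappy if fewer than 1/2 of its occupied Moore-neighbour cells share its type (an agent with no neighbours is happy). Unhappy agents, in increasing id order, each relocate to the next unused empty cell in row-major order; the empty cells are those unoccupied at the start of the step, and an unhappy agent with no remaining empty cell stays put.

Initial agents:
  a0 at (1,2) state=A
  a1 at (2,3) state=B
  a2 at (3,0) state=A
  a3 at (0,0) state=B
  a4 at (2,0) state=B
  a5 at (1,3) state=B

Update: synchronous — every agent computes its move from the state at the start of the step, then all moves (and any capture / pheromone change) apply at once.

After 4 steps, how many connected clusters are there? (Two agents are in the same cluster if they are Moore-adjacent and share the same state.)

t=1: a0@(0,1):A a1@(2,3):B a2@(0,2):A a3@(0,0):B a4@(2,0):B a5@(1,3):B
t=2: (unchanged — steady state)

2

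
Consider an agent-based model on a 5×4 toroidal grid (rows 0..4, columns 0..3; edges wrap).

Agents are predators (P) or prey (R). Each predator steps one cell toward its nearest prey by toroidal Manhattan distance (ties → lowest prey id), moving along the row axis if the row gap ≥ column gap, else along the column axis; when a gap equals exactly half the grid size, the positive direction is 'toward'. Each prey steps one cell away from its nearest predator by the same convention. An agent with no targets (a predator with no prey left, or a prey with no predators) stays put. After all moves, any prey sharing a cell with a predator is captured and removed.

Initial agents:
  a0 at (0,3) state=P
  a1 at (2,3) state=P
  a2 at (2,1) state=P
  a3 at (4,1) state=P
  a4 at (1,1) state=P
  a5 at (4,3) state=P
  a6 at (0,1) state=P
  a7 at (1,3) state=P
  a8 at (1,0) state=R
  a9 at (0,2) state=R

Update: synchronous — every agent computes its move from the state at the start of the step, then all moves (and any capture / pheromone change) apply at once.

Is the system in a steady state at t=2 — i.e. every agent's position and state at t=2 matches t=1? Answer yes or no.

t=1: a0@(0,2):P a1@(1,3):P a2@(1,1):P a3@(0,1):P a4@(1,0):P a5@(0,3):P a6@(0,2):P a7@(1,0):P
t=2: (unchanged — steady state)

yes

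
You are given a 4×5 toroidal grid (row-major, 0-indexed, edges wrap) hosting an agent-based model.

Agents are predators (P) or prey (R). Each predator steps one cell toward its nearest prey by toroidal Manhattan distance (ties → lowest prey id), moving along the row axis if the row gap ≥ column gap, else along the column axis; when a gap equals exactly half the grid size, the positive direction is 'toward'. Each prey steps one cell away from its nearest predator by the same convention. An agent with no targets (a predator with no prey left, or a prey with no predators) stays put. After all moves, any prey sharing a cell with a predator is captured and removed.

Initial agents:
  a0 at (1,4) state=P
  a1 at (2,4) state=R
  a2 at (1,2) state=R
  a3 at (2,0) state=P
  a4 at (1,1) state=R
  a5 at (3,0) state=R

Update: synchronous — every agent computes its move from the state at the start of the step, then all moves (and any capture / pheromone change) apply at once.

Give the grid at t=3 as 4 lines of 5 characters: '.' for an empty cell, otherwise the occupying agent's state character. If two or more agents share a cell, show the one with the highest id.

.RR.P
....R
.....
.R...

t=1: a0@(2,4):P a1@(3,4):R a2@(1,1):R a3@(2,4):P a4@(1,2):R a5@(0,0):R
t=2: a0@(3,4):P a1@(0,4):R a2@(1,2):R a3@(3,4):P a4@(1,1):R a5@(3,0):R
t=3: a0@(0,4):P a1@(1,4):R a2@(0,2):R a3@(0,4):P a4@(0,1):R a5@(3,1):R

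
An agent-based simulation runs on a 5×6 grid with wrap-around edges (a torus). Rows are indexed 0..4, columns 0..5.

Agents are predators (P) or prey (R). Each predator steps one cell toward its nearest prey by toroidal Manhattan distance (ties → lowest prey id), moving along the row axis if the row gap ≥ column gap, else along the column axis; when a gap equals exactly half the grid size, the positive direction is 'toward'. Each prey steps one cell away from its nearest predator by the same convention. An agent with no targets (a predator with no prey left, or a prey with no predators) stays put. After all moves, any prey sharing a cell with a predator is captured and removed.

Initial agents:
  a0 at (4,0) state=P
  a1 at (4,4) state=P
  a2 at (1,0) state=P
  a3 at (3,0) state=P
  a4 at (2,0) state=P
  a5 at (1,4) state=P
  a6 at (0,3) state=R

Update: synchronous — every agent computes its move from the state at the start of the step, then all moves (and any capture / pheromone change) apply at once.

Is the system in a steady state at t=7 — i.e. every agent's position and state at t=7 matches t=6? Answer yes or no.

yes

t=1: a0@(4,1):P a1@(0,4):P a2@(1,1):P a3@(3,1):P a4@(2,1):P a5@(0,4):P a6@(1,3):R
t=2: a0@(0,1):P a1@(1,4):P a2@(1,2):P a3@(2,1):P a4@(2,2):P a5@(1,4):P a6@(2,3):R
t=3: a0@(1,1):P a1@(2,4):P a2@(2,2):P a3@(2,2):P a4@(2,3):P a5@(2,4):P
t=4: (unchanged — steady state)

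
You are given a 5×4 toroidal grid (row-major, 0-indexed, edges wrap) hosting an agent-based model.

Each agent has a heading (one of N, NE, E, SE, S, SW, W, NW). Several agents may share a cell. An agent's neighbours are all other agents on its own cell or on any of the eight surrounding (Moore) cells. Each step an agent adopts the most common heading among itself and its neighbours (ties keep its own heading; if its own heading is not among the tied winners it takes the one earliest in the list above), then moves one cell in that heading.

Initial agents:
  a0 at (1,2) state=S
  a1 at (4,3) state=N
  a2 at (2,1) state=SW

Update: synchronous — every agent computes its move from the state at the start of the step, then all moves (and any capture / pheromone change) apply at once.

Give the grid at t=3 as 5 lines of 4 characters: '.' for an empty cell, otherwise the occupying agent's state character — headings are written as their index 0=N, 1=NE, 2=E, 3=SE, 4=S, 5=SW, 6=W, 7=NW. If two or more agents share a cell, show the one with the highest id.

..5.
...0
....
....
..4.

t=1: a0@(2,2):S a1@(3,3):N a2@(3,0):SW
t=2: a0@(3,2):S a1@(2,3):N a2@(4,3):SW
t=3: a0@(4,2):S a1@(1,3):N a2@(0,2):SW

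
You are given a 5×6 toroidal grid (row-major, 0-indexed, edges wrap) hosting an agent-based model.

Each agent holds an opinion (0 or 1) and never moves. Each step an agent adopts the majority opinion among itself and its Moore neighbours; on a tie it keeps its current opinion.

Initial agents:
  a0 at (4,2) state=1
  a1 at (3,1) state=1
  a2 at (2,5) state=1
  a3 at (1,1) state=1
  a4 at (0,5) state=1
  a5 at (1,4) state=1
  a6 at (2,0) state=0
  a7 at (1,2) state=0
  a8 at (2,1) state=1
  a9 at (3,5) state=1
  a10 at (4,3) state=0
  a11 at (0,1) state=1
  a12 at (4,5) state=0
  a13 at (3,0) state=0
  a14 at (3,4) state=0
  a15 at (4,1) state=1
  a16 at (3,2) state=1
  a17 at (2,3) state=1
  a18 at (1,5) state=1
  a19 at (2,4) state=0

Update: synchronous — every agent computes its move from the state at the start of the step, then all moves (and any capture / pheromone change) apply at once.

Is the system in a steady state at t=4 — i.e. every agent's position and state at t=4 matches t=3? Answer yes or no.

no

t=1: a0@(4,2):1 a1@(3,1):1 a2@(2,5):1 a3@(1,1):1 a4@(0,5):1 a5@(1,4):1 a6@(2,0):1 a7@(1,2):1 a8@(2,1):1 a9@(3,5):0 a10@(4,3):0 a11@(0,1):1 a12@(4,5):0 a13@(3,0):1 a14@(3,4):0 a15@(4,1):1 a16@(3,2):1 a17@(2,3):1 a18@(1,5):1 a19@(2,4):1
t=2: a0@(4,2):1 a1@(3,1):1 a2@(2,5):1 a3@(1,1):1 a4@(0,5):1 a5@(1,4):1 a6@(2,0):1 a7@(1,2):1 a8@(2,1):1 a9@(3,5):1 a10@(4,3):0 a11@(0,1):1 a12@(4,5):0 a13@(3,0):1 a14@(3,4):0 a15@(4,1):1 a16@(3,2):1 a17@(2,3):1 a18@(1,5):1 a19@(2,4):1
t=3: a0@(4,2):1 a1@(3,1):1 a2@(2,5):1 a3@(1,1):1 a4@(0,5):1 a5@(1,4):1 a6@(2,0):1 a7@(1,2):1 a8@(2,1):1 a9@(3,5):1 a10@(4,3):0 a11@(0,1):1 a12@(4,5):1 a13@(3,0):1 a14@(3,4):1 a15@(4,1):1 a16@(3,2):1 a17@(2,3):1 a18@(1,5):1 a19@(2,4):1
t=4: a0@(4,2):1 a1@(3,1):1 a2@(2,5):1 a3@(1,1):1 a4@(0,5):1 a5@(1,4):1 a6@(2,0):1 a7@(1,2):1 a8@(2,1):1 a9@(3,5):1 a10@(4,3):1 a11@(0,1):1 a12@(4,5):1 a13@(3,0):1 a14@(3,4):1 a15@(4,1):1 a16@(3,2):1 a17@(2,3):1 a18@(1,5):1 a19@(2,4):1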